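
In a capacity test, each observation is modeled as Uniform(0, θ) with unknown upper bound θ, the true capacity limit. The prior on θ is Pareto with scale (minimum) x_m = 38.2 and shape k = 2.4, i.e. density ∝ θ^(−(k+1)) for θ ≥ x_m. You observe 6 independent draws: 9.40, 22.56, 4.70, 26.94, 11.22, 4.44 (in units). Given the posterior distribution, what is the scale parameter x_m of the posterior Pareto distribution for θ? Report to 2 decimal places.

38.20

A Pareto(scale x_m, shape k) prior on the upper bound θ of Uniform(0, θ) is conjugate: posterior is Pareto(max(x_m, max xᵢ), k + n).
Sample maximum = 26.94; prior scale x_m = 38.2 → posterior scale = max = 38.20.
Posterior shape = 2.4 + 6 = 8.4.
Posterior scale x_m = 38.20.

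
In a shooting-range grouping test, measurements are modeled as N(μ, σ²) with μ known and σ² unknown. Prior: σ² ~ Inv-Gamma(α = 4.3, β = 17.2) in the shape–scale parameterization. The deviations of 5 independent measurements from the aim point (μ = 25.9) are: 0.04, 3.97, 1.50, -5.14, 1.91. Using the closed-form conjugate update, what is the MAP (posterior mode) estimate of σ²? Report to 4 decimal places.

5.2872

With known mean μ and an Inverse-Gamma(α, β) prior on σ², the Normal likelihood is conjugate: posterior is Inv-Gamma(α + n/2, β + Σ(xᵢ−μ)²/2).
Σ(xᵢ−μ)² = (0.04)² + (3.97)² + (1.50)² + (-5.14)² + (1.91)² = 48.0802.
Posterior: Inv-Gamma(4.3 + 5/2, 17.2 + 48.0802/2) = Inv-Gamma(6.80, 41.24010).
Mode = β/(α+1) = 41.24010/7.80 = 5.2872.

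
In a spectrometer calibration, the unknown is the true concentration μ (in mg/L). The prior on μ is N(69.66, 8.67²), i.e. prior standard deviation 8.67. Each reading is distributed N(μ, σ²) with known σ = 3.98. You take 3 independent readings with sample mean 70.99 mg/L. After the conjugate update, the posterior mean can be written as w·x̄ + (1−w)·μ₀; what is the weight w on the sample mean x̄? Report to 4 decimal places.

0.9344

For Normal data with known variance σ², a Normal(μ₀, σ₀²) prior on μ is conjugate. Posterior precision = 1/σ₀² + n/σ²; posterior mean is the precision-weighted average of μ₀ and x̄.
σ₀² = 8.67² = 75.1689, σ² = 3.98² = 15.8404. Prior precision 1/σ₀² = 1/75.1689; data precision n/σ² = 3/15.8404.
w = (n/σ²)/(1/σ₀² + n/σ²) = n·σ₀²/(σ² + n·σ₀²) = 3·75.1689/(15.8404 + 3·75.1689) = 225.5067/241.3471 = 0.9344.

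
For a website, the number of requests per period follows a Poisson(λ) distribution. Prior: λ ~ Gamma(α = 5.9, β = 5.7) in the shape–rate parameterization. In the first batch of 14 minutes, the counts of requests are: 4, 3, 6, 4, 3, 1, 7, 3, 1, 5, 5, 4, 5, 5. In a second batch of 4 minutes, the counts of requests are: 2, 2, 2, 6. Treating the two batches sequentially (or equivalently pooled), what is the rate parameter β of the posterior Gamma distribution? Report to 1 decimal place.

With a Gamma(shape α, rate β) prior, the Poisson likelihood is conjugate: the posterior is Gamma(α + ΣXᵢ, β + n).
Batch 1: sum of counts S = 56 over n = 14 minutes.
After batch 1: Gamma(α+S, β+n) = Gamma(5.9+56, 5.7+14) = Gamma(61.9, 19.7).
Batch 2: sum of counts S = 12 over n = 4 minutes.
After batch 2: Gamma(α+S, β+n) = Gamma(61.9+12, 19.7+4) = Gamma(73.9, 23.7).
Posterior β = 23.7.

23.7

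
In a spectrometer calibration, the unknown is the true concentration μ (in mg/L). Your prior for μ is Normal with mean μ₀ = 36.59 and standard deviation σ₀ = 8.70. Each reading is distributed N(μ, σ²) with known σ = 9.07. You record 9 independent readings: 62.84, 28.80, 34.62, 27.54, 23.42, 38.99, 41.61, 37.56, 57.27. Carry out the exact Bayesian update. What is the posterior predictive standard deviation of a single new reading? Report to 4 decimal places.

For Normal data with known variance σ², a Normal(μ₀, σ₀²) prior on μ is conjugate. Posterior precision = 1/σ₀² + n/σ²; posterior mean is the precision-weighted average of μ₀ and x̄.
σ₀² = 8.70² = 75.69, σ² = 9.07² = 82.2649; σ² + n·σ₀² = 82.2649 + 9·75.69 = 763.4749.
Posterior precision = 1/σ₀² + n/σ² = 1/75.69 + 9/82.2649 = (σ² + n·σ₀²)/(σ₀²σ²) = 763.4749/(75.69·82.2649); posterior variance σₙ² = σ₀²σ²/(σ² + n·σ₀²) = 75.69·82.2649/763.4749 = 8.155645.
Predictive variance for one new observation = σₙ² + σ² = 75.69·82.2649/763.4749 + 82.2649 = σ²·(σ₀² + 763.4749)/763.4749 = 82.2649·839.1649/763.4749 = 90.420545; SD = √(82.2649·839.1649/763.4749) = 9.5090.

9.5090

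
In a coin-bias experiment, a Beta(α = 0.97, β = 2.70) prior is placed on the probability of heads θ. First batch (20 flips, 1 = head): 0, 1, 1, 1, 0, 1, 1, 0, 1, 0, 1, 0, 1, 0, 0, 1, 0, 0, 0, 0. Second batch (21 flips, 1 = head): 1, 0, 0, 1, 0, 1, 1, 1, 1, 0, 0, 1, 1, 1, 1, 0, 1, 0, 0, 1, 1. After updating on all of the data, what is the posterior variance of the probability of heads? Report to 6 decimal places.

The Beta prior is conjugate to a Binomial/Bernoulli likelihood; the update adds successes to α and failures to β.
After batch 1: Beta(0.97+9, 2.70+11) = Beta(9.97, 13.70).
After batch 2: Beta(9.97+13, 13.70+8) = Beta(22.97, 21.70).
Var = αβ/((α+β)²(α+β+1)) = 22.97·21.70/(44.67²·45.67) = 0.005470.

0.005470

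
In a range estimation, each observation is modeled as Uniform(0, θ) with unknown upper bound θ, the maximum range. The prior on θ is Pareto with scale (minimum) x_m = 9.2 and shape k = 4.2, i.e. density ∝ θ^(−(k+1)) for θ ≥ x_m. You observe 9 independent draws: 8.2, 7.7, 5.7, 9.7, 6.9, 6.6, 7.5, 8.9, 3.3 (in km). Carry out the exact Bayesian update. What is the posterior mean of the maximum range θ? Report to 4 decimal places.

10.4951

A Pareto(scale x_m, shape k) prior on the upper bound θ of Uniform(0, θ) is conjugate: posterior is Pareto(max(x_m, max xᵢ), k + n).
Sample maximum = 9.7; prior scale x_m = 9.2 → posterior scale = max = 9.7.
Posterior shape = 4.2 + 9 = 13.2.
E[θ|data] = k·x_m/(k−1) = 13.2·9.7/12.2 = 10.4951.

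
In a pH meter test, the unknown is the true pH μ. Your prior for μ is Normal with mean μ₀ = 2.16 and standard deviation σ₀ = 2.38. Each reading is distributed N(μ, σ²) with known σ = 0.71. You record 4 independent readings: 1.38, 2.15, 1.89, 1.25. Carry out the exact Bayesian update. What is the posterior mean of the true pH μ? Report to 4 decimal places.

For Normal data with known variance σ², a Normal(μ₀, σ₀²) prior on μ is conjugate. Posterior precision = 1/σ₀² + n/σ²; posterior mean is the precision-weighted average of μ₀ and x̄.
Σxᵢ = 1.38 + 2.15 + 1.89 + 1.25 = 6.67, so n·x̄ = 6.67.
σ₀² = 2.38² = 5.6644, σ² = 0.71² = 0.5041; σ² + n·σ₀² = 0.5041 + 4·5.6644 = 23.1617.
Posterior mean = (μ₀/σ₀² + n·x̄/σ²)/(1/σ₀² + n/σ²) = (σ²·μ₀ + σ₀²·n·x̄)/(σ² + n·σ₀²) = (0.5041·2.16 + 5.6644·6.67)/23.1617 = 38.870404/23.1617 = 1.6782.

1.6782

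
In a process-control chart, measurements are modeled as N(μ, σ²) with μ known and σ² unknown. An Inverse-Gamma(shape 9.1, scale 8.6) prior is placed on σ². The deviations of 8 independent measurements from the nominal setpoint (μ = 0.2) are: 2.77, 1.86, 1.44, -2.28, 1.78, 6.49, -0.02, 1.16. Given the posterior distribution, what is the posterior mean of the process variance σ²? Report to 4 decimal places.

3.3983

With known mean μ and an Inverse-Gamma(α, β) prior on σ², the Normal likelihood is conjugate: posterior is Inv-Gamma(α + n/2, β + Σ(xᵢ−μ)²/2).
Σ(xᵢ−μ)² = (2.77)² + (1.86)² + (1.44)² + (-2.28)² + (1.78)² + (6.49)² + (-0.02)² + (1.16)² = 65.0390.
Posterior: Inv-Gamma(9.1 + 8/2, 8.6 + 65.0390/2) = Inv-Gamma(13.10, 41.11950).
E[σ²|data] = β/(α−1) = 41.11950/12.10 = 3.3983.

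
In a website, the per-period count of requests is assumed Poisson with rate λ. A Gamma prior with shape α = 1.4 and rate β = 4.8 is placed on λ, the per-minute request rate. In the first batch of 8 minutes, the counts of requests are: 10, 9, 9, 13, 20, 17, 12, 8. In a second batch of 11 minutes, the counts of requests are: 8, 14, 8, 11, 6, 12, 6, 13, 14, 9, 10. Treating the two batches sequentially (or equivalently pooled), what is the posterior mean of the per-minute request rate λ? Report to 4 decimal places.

8.8403

With a Gamma(shape α, rate β) prior, the Poisson likelihood is conjugate: the posterior is Gamma(α + ΣXᵢ, β + n).
Batch 1: sum of counts S = 98 over n = 8 minutes.
After batch 1: Gamma(α+S, β+n) = Gamma(1.4+98, 4.8+8) = Gamma(99.4, 12.8).
Batch 2: sum of counts S = 111 over n = 11 minutes.
After batch 2: Gamma(α+S, β+n) = Gamma(99.4+111, 12.8+11) = Gamma(210.4, 23.8).
Posterior mean = α/β = 210.4/23.8 = 8.8403.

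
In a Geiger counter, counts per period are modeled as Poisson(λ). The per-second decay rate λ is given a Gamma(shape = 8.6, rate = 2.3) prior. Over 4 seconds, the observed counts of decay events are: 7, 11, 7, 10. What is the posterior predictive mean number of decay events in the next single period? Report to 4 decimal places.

6.9206

With a Gamma(shape α, rate β) prior, the Poisson likelihood is conjugate: the posterior is Gamma(α + ΣXᵢ, β + n).
Sum of counts S = 35 over n = 4 seconds.
Posterior: Gamma(α+S, β+n) = Gamma(8.6+35, 2.3+4) = Gamma(43.6, 6.3).
The predictive distribution for one future period is NegBinom with mean α/β = 6.9206.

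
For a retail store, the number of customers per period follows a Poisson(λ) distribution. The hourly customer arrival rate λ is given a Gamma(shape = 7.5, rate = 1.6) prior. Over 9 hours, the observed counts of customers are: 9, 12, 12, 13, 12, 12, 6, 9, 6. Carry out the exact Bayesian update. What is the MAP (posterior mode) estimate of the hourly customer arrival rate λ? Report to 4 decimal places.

9.1981

With a Gamma(shape α, rate β) prior, the Poisson likelihood is conjugate: the posterior is Gamma(α + ΣXᵢ, β + n).
Sum of counts S = 91 over n = 9 hours.
Posterior: Gamma(α+S, β+n) = Gamma(7.5+91, 1.6+9) = Gamma(98.5, 10.6).
Mode of Gamma(α,β) for α≥1 is (α−1)/β = 97.5/10.6 = 9.1981.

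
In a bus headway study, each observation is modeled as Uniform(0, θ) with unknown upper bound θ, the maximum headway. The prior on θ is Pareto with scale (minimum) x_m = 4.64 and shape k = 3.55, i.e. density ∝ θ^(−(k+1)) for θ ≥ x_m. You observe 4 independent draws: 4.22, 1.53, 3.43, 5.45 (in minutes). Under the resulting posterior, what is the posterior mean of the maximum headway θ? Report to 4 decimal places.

A Pareto(scale x_m, shape k) prior on the upper bound θ of Uniform(0, θ) is conjugate: posterior is Pareto(max(x_m, max xᵢ), k + n).
Sample maximum = 5.45; prior scale x_m = 4.64 → posterior scale = max = 5.45.
Posterior shape = 3.55 + 4 = 7.55.
E[θ|data] = k·x_m/(k−1) = 7.55·5.45/6.55 = 6.2821.

6.2821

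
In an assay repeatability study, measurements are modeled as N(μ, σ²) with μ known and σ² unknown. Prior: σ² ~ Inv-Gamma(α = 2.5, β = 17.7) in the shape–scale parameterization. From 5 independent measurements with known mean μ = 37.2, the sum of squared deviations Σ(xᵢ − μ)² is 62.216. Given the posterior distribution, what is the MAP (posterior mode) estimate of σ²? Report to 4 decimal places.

With known mean μ and an Inverse-Gamma(α, β) prior on σ², the Normal likelihood is conjugate: posterior is Inv-Gamma(α + n/2, β + Σ(xᵢ−μ)²/2).
Posterior: Inv-Gamma(2.5 + 5/2, 17.7 + 62.216/2) = Inv-Gamma(5.00, 48.8080).
Mode = β/(α+1) = 48.8080/6.00 = 8.1347.

8.1347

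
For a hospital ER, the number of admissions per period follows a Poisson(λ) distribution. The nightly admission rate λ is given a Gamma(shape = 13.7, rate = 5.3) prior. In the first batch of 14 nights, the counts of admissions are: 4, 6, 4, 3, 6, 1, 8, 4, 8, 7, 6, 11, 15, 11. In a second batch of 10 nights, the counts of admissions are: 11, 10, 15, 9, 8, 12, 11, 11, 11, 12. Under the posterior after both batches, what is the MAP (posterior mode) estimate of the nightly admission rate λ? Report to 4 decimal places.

With a Gamma(shape α, rate β) prior, the Poisson likelihood is conjugate: the posterior is Gamma(α + ΣXᵢ, β + n).
Batch 1: sum of counts S = 94 over n = 14 nights.
After batch 1: Gamma(α+S, β+n) = Gamma(13.7+94, 5.3+14) = Gamma(107.7, 19.3).
Batch 2: sum of counts S = 110 over n = 10 nights.
After batch 2: Gamma(α+S, β+n) = Gamma(107.7+110, 19.3+10) = Gamma(217.7, 29.3).
Mode of Gamma(α,β) for α≥1 is (α−1)/β = 216.7/29.3 = 7.3959.

7.3959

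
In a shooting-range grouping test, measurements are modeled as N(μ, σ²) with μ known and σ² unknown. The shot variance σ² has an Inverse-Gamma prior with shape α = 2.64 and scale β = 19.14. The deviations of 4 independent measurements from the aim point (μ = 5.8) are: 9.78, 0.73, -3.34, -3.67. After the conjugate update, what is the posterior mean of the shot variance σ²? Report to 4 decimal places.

With known mean μ and an Inverse-Gamma(α, β) prior on σ², the Normal likelihood is conjugate: posterior is Inv-Gamma(α + n/2, β + Σ(xᵢ−μ)²/2).
Σ(xᵢ−μ)² = (9.78)² + (0.73)² + (-3.34)² + (-3.67)² = 120.8058.
Posterior: Inv-Gamma(2.64 + 4/2, 19.14 + 120.8058/2) = Inv-Gamma(4.64, 79.54290).
E[σ²|data] = β/(α−1) = 79.54290/3.64 = 21.8524.

21.8524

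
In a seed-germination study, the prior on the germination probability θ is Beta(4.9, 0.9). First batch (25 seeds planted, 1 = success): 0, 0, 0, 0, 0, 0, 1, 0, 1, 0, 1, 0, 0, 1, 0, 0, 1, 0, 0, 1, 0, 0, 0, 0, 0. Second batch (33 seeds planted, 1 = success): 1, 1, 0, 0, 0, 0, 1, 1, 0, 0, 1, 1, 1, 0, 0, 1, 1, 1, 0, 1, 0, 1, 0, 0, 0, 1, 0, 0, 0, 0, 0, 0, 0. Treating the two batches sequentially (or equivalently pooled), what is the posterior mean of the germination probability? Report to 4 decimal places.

0.3746

The Beta prior is conjugate to a Binomial/Bernoulli likelihood; the update adds successes to α and failures to β.
After batch 1: Beta(4.9+6, 0.9+19) = Beta(10.9, 19.9).
After batch 2: Beta(10.9+13, 19.9+20) = Beta(23.9, 39.9).
Posterior mean = α/(α+β) = 23.9/63.8 = 0.3746.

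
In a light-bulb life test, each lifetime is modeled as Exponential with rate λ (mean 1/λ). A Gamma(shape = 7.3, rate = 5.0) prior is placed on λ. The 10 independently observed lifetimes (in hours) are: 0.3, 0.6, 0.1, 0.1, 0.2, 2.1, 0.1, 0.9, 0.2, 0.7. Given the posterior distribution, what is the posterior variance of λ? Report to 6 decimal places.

0.163069

With a Gamma(shape α, rate β) prior on the exponential rate λ, the posterior after n observations with total T = Σxᵢ is Gamma(α+n, β+T).
Sum of observations T = 5.3 hours; n = 10.
Posterior: Gamma(7.3+10, 5.0+5.3) = Gamma(17.3, 10.3).
Var = α/β² = 0.163069.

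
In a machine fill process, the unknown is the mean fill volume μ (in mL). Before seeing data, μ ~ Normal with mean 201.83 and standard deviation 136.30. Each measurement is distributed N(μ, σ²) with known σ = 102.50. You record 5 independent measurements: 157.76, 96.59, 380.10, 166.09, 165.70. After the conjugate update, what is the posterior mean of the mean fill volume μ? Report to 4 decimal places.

For Normal data with known variance σ², a Normal(μ₀, σ₀²) prior on μ is conjugate. Posterior precision = 1/σ₀² + n/σ²; posterior mean is the precision-weighted average of μ₀ and x̄.
Σxᵢ = 157.76 + 96.59 + 380.10 + 166.09 + 165.70 = 966.24, so n·x̄ = 966.24.
σ₀² = 136.30² = 18577.69, σ² = 102.50² = 10506.25; σ² + n·σ₀² = 10506.25 + 5·18577.69 = 103394.7.
Posterior mean = (μ₀/σ₀² + n·x̄/σ²)/(1/σ₀² + n/σ²) = (σ²·μ₀ + σ₀²·n·x̄)/(σ² + n·σ₀²) = (10506.25·201.83 + 18577.69·966.24)/103394.7 = 20070983.6231/103394.7 = 194.1200.

194.1200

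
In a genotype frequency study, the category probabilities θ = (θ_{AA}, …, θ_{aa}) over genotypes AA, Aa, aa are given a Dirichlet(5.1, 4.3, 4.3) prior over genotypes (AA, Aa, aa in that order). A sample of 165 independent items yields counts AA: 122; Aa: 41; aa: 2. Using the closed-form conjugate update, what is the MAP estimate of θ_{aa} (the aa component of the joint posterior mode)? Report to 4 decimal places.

The Dirichlet prior is conjugate to the Multinomial likelihood: each posterior αⱼ = prior αⱼ + observed count nⱼ.
Posterior concentration: (127.1, 45.3, 6.3), total = 178.7.
Joint mode component: (α_{aa}−1)/(Σα−K) = 5.3/175.7 = 0.0302.

0.0302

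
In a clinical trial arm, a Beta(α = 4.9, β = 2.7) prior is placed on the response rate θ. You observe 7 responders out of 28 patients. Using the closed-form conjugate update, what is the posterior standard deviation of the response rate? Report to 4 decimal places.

0.0780

The Beta prior is conjugate to a Binomial/Bernoulli likelihood; the update adds successes to α and failures to β.
Posterior: Beta(α+k, β+n−k) = Beta(4.9+7, 2.7+21) = Beta(11.9, 23.7).
Var = αβ/((α+β)²(α+β+1)) = 11.9·23.7/(35.6²·36.6) = 0.00608015; SD = √0.00608015 = 0.0780.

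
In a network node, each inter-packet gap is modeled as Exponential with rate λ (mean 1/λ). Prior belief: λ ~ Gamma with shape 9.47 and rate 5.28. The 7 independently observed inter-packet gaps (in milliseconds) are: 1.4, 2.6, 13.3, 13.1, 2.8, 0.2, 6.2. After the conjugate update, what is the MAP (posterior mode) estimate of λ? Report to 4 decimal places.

With a Gamma(shape α, rate β) prior on the exponential rate λ, the posterior after n observations with total T = Σxᵢ is Gamma(α+n, β+T).
Sum of observations T = 39.6 milliseconds; n = 7.
Posterior: Gamma(9.47+7, 5.28+39.6) = Gamma(16.47, 44.88).
Mode = (α−1)/β = 0.3447.

0.3447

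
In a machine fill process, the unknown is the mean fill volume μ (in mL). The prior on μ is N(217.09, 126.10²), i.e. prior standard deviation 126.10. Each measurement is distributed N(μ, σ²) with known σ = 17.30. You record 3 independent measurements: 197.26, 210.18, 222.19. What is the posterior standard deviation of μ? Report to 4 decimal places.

For Normal data with known variance σ², a Normal(μ₀, σ₀²) prior on μ is conjugate. Posterior precision = 1/σ₀² + n/σ²; posterior mean is the precision-weighted average of μ₀ and x̄.
σ₀² = 126.10² = 15901.21, σ² = 17.30² = 299.29; σ² + n·σ₀² = 299.29 + 3·15901.21 = 48002.92.
Posterior precision = 1/σ₀² + n/σ² = 1/15901.21 + 3/299.29 = (σ² + n·σ₀²)/(σ₀²σ²) = 48002.92/(15901.21·299.29); posterior variance σₙ² = σ₀²σ²/(σ² + n·σ₀²) = 15901.21·299.29/48002.92 = 99.141326.
Posterior SD = √σₙ² = √(15901.21·299.29/48002.92) = 9.9570.

9.9570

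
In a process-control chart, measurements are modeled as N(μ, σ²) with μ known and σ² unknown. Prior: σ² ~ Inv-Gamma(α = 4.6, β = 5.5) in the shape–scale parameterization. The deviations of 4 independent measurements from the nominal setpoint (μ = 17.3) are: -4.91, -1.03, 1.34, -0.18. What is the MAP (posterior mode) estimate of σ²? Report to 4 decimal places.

2.4998

With known mean μ and an Inverse-Gamma(α, β) prior on σ², the Normal likelihood is conjugate: posterior is Inv-Gamma(α + n/2, β + Σ(xᵢ−μ)²/2).
Σ(xᵢ−μ)² = (-4.91)² + (-1.03)² + (1.34)² + (-0.18)² = 26.9970.
Posterior: Inv-Gamma(4.6 + 4/2, 5.5 + 26.9970/2) = Inv-Gamma(6.60, 18.99850).
Mode = β/(α+1) = 18.99850/7.60 = 2.4998.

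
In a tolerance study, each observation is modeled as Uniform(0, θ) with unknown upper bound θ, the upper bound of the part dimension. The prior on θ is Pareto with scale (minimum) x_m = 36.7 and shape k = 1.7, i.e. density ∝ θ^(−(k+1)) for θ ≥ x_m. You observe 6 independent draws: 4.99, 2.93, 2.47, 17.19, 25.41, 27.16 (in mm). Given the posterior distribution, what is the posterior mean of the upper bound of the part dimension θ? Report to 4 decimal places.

A Pareto(scale x_m, shape k) prior on the upper bound θ of Uniform(0, θ) is conjugate: posterior is Pareto(max(x_m, max xᵢ), k + n).
Sample maximum = 27.16; prior scale x_m = 36.7 → posterior scale = max = 36.70.
Posterior shape = 1.7 + 6 = 7.7.
E[θ|data] = k·x_m/(k−1) = 7.7·36.70/6.7 = 42.1776.

42.1776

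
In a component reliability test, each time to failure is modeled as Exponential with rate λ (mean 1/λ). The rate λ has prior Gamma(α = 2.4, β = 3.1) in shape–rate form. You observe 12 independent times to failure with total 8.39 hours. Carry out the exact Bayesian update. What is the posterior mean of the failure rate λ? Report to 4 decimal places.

1.2533

With a Gamma(shape α, rate β) prior on the exponential rate λ, the posterior after n observations with total T = Σxᵢ is Gamma(α+n, β+T).
Posterior: Gamma(2.4+12, 3.1+8.39) = Gamma(14.4, 11.49).
Posterior mean of λ = α/β = 14.4/11.49 = 1.2533.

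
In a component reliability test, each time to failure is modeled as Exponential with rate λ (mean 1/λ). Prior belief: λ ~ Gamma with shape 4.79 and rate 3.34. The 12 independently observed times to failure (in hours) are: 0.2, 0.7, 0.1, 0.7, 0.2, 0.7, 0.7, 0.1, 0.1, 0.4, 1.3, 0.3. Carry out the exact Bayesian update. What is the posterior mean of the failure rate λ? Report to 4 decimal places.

With a Gamma(shape α, rate β) prior on the exponential rate λ, the posterior after n observations with total T = Σxᵢ is Gamma(α+n, β+T).
Sum of observations T = 5.5 hours; n = 12.
Posterior: Gamma(4.79+12, 3.34+5.5) = Gamma(16.79, 8.84).
Posterior mean of λ = α/β = 16.79/8.84 = 1.8993.

1.8993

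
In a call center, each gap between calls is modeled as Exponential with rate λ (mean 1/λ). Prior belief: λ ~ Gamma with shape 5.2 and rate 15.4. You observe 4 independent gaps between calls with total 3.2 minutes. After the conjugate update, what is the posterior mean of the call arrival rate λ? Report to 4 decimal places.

0.4946

With a Gamma(shape α, rate β) prior on the exponential rate λ, the posterior after n observations with total T = Σxᵢ is Gamma(α+n, β+T).
Posterior: Gamma(5.2+4, 15.4+3.2) = Gamma(9.2, 18.6).
Posterior mean of λ = α/β = 9.2/18.6 = 0.4946.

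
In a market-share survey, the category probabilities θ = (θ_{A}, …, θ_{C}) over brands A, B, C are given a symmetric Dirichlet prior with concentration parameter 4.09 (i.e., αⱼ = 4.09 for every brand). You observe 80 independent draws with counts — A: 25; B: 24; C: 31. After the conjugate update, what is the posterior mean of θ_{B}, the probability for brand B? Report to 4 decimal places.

The Dirichlet prior is conjugate to the Multinomial likelihood: each posterior αⱼ = prior αⱼ + observed count nⱼ.
Posterior concentration: (29.09, 28.09, 35.09), total = 92.27.
E[θ_{B}|data] = α_{B}/Σα = 28.09/92.27 = 0.3044.

0.3044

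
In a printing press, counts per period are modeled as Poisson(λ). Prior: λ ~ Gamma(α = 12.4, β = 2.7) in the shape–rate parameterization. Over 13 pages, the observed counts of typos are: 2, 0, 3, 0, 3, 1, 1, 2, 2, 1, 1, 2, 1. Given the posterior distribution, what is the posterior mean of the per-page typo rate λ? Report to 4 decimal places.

2.0000

With a Gamma(shape α, rate β) prior, the Poisson likelihood is conjugate: the posterior is Gamma(α + ΣXᵢ, β + n).
Sum of counts S = 19 over n = 13 pages.
Posterior: Gamma(α+S, β+n) = Gamma(12.4+19, 2.7+13) = Gamma(31.4, 15.7).
Posterior mean = α/β = 31.4/15.7 = 2.0000.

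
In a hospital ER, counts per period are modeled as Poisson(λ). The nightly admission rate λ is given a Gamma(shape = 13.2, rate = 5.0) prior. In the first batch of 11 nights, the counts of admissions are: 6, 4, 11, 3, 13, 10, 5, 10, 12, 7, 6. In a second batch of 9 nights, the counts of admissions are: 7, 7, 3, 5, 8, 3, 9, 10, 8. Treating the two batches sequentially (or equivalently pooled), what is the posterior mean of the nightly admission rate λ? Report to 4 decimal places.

6.4080

With a Gamma(shape α, rate β) prior, the Poisson likelihood is conjugate: the posterior is Gamma(α + ΣXᵢ, β + n).
Batch 1: sum of counts S = 87 over n = 11 nights.
After batch 1: Gamma(α+S, β+n) = Gamma(13.2+87, 5.0+11) = Gamma(100.2, 16.0).
Batch 2: sum of counts S = 60 over n = 9 nights.
After batch 2: Gamma(α+S, β+n) = Gamma(100.2+60, 16.0+9) = Gamma(160.2, 25.0).
Posterior mean = α/β = 160.2/25.0 = 6.4080.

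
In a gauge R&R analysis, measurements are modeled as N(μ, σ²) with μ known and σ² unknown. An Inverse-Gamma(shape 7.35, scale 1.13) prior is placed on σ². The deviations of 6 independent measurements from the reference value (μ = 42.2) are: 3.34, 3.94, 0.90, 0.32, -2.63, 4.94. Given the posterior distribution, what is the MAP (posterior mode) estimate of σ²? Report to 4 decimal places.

With known mean μ and an Inverse-Gamma(α, β) prior on σ², the Normal likelihood is conjugate: posterior is Inv-Gamma(α + n/2, β + Σ(xᵢ−μ)²/2).
Σ(xᵢ−μ)² = (3.34)² + (3.94)² + (0.90)² + (0.32)² + (-2.63)² + (4.94)² = 58.9121.
Posterior: Inv-Gamma(7.35 + 6/2, 1.13 + 58.9121/2) = Inv-Gamma(10.35, 30.58605).
Mode = β/(α+1) = 30.58605/11.35 = 2.6948.

2.6948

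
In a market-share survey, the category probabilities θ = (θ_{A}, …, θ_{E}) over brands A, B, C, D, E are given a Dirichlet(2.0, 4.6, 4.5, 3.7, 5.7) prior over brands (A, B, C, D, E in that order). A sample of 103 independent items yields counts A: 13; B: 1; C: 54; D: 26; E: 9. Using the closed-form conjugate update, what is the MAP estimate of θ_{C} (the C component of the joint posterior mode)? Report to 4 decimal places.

The Dirichlet prior is conjugate to the Multinomial likelihood: each posterior αⱼ = prior αⱼ + observed count nⱼ.
Posterior concentration: (15.0, 5.6, 58.5, 29.7, 14.7), total = 123.5.
Joint mode component: (α_{C}−1)/(Σα−K) = 57.5/118.5 = 0.4852.

0.4852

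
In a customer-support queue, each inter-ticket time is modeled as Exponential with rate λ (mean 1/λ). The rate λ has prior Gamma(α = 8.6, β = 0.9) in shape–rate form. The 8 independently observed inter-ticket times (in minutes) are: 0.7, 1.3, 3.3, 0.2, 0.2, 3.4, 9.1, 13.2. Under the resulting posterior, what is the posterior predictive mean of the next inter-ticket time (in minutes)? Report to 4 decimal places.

2.0705

With a Gamma(shape α, rate β) prior on the exponential rate λ, the posterior after n observations with total T = Σxᵢ is Gamma(α+n, β+T).
Sum of observations T = 31.4 minutes; n = 8.
Posterior: Gamma(8.6+8, 0.9+31.4) = Gamma(16.6, 32.3).
The predictive distribution for the next observation is Lomax; its mean is β/(α−1) = 32.3/15.6 = 2.0705.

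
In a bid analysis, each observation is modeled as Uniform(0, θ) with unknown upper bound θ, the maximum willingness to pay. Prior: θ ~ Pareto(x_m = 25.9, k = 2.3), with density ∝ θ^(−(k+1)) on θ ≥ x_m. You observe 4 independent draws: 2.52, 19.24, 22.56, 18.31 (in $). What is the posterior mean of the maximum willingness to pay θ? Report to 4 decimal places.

30.7868

A Pareto(scale x_m, shape k) prior on the upper bound θ of Uniform(0, θ) is conjugate: posterior is Pareto(max(x_m, max xᵢ), k + n).
Sample maximum = 22.56; prior scale x_m = 25.9 → posterior scale = max = 25.90.
Posterior shape = 2.3 + 4 = 6.3.
E[θ|data] = k·x_m/(k−1) = 6.3·25.90/5.3 = 30.7868.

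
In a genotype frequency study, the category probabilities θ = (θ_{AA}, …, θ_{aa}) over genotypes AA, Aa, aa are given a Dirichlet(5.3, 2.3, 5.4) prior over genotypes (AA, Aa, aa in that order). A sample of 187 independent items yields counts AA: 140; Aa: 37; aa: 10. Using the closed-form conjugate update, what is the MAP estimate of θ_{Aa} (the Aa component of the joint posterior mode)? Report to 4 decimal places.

0.1944

The Dirichlet prior is conjugate to the Multinomial likelihood: each posterior αⱼ = prior αⱼ + observed count nⱼ.
Posterior concentration: (145.3, 39.3, 15.4), total = 200.0.
Joint mode component: (α_{Aa}−1)/(Σα−K) = 38.3/197.0 = 0.1944.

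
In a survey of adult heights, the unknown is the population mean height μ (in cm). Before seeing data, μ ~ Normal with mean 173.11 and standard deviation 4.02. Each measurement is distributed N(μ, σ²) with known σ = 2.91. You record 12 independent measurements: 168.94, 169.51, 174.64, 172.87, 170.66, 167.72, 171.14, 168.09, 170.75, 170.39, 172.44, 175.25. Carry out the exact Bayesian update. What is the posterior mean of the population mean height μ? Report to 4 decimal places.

171.1202

For Normal data with known variance σ², a Normal(μ₀, σ₀²) prior on μ is conjugate. Posterior precision = 1/σ₀² + n/σ²; posterior mean is the precision-weighted average of μ₀ and x̄.
Σxᵢ = 168.94 + 169.51 + 174.64 + 172.87 + 170.66 + 167.72 + 171.14 + 168.09 + 170.75 + 170.39 + 172.44 + 175.25 = 2052.4, so n·x̄ = 2052.4.
σ₀² = 4.02² = 16.1604, σ² = 2.91² = 8.4681; σ² + n·σ₀² = 8.4681 + 12·16.1604 = 202.3929.
Posterior mean = (μ₀/σ₀² + n·x̄/σ²)/(1/σ₀² + n/σ²) = (σ²·μ₀ + σ₀²·n·x̄)/(σ² + n·σ₀²) = (8.4681·173.11 + 16.1604·2052.4)/202.3929 = 34633.517751/202.3929 = 171.1202.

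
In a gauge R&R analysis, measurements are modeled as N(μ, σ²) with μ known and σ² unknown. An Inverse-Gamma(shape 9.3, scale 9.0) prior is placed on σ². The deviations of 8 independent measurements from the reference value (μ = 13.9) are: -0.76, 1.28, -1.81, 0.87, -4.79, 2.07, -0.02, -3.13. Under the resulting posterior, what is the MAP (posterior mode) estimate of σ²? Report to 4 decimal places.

2.1425

With known mean μ and an Inverse-Gamma(α, β) prior on σ², the Normal likelihood is conjugate: posterior is Inv-Gamma(α + n/2, β + Σ(xᵢ−μ)²/2).
Σ(xᵢ−μ)² = (-0.76)² + (1.28)² + (-1.81)² + (0.87)² + (-4.79)² + (2.07)² + (-0.02)² + (-3.13)² = 43.2753.
Posterior: Inv-Gamma(9.3 + 8/2, 9.0 + 43.2753/2) = Inv-Gamma(13.30, 30.63765).
Mode = β/(α+1) = 30.63765/14.30 = 2.1425.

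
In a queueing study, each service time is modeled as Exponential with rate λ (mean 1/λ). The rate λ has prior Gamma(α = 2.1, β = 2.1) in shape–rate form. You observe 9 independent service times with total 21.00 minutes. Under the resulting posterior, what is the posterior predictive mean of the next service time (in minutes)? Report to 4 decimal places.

With a Gamma(shape α, rate β) prior on the exponential rate λ, the posterior after n observations with total T = Σxᵢ is Gamma(α+n, β+T).
Posterior: Gamma(2.1+9, 2.1+21.00) = Gamma(11.1, 23.10).
The predictive distribution for the next observation is Lomax; its mean is β/(α−1) = 23.10/10.1 = 2.2871.

2.2871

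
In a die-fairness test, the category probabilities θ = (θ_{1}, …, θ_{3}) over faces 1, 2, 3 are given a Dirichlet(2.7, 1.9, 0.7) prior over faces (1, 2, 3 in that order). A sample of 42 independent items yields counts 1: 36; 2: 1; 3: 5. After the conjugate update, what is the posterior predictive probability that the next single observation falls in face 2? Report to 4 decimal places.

0.0613

The Dirichlet prior is conjugate to the Multinomial likelihood: each posterior αⱼ = prior αⱼ + observed count nⱼ.
Posterior concentration: (38.7, 2.9, 5.7), total = 47.3.
P(next = 2 | data) = α_{2}/Σα = 0.0613.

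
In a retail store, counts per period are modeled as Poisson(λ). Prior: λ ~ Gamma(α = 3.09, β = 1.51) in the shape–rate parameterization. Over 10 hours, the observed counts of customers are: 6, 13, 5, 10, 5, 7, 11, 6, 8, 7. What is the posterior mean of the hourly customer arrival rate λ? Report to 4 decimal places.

7.0452

With a Gamma(shape α, rate β) prior, the Poisson likelihood is conjugate: the posterior is Gamma(α + ΣXᵢ, β + n).
Sum of counts S = 78 over n = 10 hours.
Posterior: Gamma(α+S, β+n) = Gamma(3.09+78, 1.51+10) = Gamma(81.09, 11.51).
Posterior mean = α/β = 81.09/11.51 = 7.0452.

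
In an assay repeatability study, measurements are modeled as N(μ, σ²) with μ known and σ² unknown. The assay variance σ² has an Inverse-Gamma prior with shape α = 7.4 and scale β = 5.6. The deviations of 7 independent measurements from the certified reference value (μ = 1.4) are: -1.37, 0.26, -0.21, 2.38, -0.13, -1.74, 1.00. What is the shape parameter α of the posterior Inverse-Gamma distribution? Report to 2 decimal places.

With known mean μ and an Inverse-Gamma(α, β) prior on σ², the Normal likelihood is conjugate: posterior is Inv-Gamma(α + n/2, β + Σ(xᵢ−μ)²/2).
Σ(xᵢ−μ)² = (-1.37)² + (0.26)² + (-0.21)² + (2.38)² + (-0.13)² + (-1.74)² + (1.00)² = 11.6975.
Posterior: Inv-Gamma(7.4 + 7/2, 5.6 + 11.6975/2) = Inv-Gamma(10.90, 11.44875).
Posterior α = 10.90.

10.90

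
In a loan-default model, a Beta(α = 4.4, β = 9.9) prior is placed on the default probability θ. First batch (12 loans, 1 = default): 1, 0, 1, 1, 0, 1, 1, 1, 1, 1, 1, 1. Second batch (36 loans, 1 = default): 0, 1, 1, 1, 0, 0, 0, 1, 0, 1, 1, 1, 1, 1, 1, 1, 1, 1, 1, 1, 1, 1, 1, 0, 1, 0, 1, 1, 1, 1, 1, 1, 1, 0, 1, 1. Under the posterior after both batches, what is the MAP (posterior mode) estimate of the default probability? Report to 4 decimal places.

0.6866

The Beta prior is conjugate to a Binomial/Bernoulli likelihood; the update adds successes to α and failures to β.
After batch 1: Beta(4.4+10, 9.9+2) = Beta(14.4, 11.9).
After batch 2: Beta(14.4+28, 11.9+8) = Beta(42.4, 19.9).
Mode of Beta(a,b) for a,b>1 is (a−1)/(a+b−2) = 41.4/60.3 = 0.6866.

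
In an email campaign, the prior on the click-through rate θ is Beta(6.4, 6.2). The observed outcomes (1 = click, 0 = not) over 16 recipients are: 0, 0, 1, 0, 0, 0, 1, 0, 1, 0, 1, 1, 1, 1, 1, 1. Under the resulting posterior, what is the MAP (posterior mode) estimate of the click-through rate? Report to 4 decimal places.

0.5414

The Beta prior is conjugate to a Binomial/Bernoulli likelihood; the update adds successes to α and failures to β.
Posterior: Beta(α+k, β+n−k) = Beta(6.4+9, 6.2+7) = Beta(15.4, 13.2).
Mode of Beta(a,b) for a,b>1 is (a−1)/(a+b−2) = 14.4/26.6 = 0.5414.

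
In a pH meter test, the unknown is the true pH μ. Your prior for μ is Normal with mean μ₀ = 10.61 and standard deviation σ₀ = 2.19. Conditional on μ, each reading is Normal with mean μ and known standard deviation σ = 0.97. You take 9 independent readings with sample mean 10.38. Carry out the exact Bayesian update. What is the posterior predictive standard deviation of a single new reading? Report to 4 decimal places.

For Normal data with known variance σ², a Normal(μ₀, σ₀²) prior on μ is conjugate. Posterior precision = 1/σ₀² + n/σ²; posterior mean is the precision-weighted average of μ₀ and x̄.
σ₀² = 2.19² = 4.7961, σ² = 0.97² = 0.9409; σ² + n·σ₀² = 0.9409 + 9·4.7961 = 44.1058.
Posterior precision = 1/σ₀² + n/σ² = 1/4.7961 + 9/0.9409 = (σ² + n·σ₀²)/(σ₀²σ²) = 44.1058/(4.7961·0.9409); posterior variance σₙ² = σ₀²σ²/(σ² + n·σ₀²) = 4.7961·0.9409/44.1058 = 0.102314.
Predictive variance for one new observation = σₙ² + σ² = 4.7961·0.9409/44.1058 + 0.9409 = σ²·(σ₀² + 44.1058)/44.1058 = 0.9409·48.9019/44.1058 = 1.043214; SD = √(0.9409·48.9019/44.1058) = 1.0214.

1.0214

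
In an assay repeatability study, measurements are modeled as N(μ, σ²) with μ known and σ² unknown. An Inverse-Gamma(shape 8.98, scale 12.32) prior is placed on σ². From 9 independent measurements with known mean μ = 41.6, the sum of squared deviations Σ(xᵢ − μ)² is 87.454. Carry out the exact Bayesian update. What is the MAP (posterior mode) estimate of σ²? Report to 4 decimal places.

With known mean μ and an Inverse-Gamma(α, β) prior on σ², the Normal likelihood is conjugate: posterior is Inv-Gamma(α + n/2, β + Σ(xᵢ−μ)²/2).
Posterior: Inv-Gamma(8.98 + 9/2, 12.32 + 87.454/2) = Inv-Gamma(13.48, 56.0470).
Mode = β/(α+1) = 56.0470/14.48 = 3.8706.

3.8706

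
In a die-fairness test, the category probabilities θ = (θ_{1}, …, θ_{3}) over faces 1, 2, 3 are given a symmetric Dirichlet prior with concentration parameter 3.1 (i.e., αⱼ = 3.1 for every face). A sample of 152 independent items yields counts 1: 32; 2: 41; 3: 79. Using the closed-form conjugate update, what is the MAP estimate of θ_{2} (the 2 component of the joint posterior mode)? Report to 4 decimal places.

0.2723

The Dirichlet prior is conjugate to the Multinomial likelihood: each posterior αⱼ = prior αⱼ + observed count nⱼ.
Posterior concentration: (35.1, 44.1, 82.1), total = 161.3.
Joint mode component: (α_{2}−1)/(Σα−K) = 43.1/158.3 = 0.2723.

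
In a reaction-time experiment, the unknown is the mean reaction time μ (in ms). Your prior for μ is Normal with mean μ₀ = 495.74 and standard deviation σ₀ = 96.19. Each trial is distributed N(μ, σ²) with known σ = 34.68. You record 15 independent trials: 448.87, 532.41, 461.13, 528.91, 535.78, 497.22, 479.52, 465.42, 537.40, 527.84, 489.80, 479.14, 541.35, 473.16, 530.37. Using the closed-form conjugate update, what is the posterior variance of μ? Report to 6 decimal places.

For Normal data with known variance σ², a Normal(μ₀, σ₀²) prior on μ is conjugate. Posterior precision = 1/σ₀² + n/σ²; posterior mean is the precision-weighted average of μ₀ and x̄.
σ₀² = 96.19² = 9252.5161, σ² = 34.68² = 1202.7024; σ² + n·σ₀² = 1202.7024 + 15·9252.5161 = 139990.4439.
Posterior precision = 1/σ₀² + n/σ² = 1/9252.5161 + 15/1202.7024 = (σ² + n·σ₀²)/(σ₀²σ²) = 139990.4439/(9252.5161·1202.7024); posterior variance σₙ² = σ₀²σ²/(σ² + n·σ₀²) = 9252.5161·1202.7024/139990.4439 = 79.491307.

79.491307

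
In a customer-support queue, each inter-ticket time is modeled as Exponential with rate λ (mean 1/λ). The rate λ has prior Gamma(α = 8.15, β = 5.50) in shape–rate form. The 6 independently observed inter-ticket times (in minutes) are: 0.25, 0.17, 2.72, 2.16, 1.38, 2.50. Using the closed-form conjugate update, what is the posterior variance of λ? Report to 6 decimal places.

With a Gamma(shape α, rate β) prior on the exponential rate λ, the posterior after n observations with total T = Σxᵢ is Gamma(α+n, β+T).
Sum of observations T = 9.18 minutes; n = 6.
Posterior: Gamma(8.15+6, 5.50+9.18) = Gamma(14.15, 14.68).
Var = α/β² = 0.065661.

0.065661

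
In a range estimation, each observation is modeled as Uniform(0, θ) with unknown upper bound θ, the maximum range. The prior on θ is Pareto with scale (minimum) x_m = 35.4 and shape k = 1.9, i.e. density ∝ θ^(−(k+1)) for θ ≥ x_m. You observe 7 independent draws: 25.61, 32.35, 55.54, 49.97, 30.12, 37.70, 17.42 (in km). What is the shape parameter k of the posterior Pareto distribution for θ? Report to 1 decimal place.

A Pareto(scale x_m, shape k) prior on the upper bound θ of Uniform(0, θ) is conjugate: posterior is Pareto(max(x_m, max xᵢ), k + n).
Sample maximum = 55.54; prior scale x_m = 35.4 → posterior scale = max = 55.54.
Posterior shape = 1.9 + 7 = 8.9.
Posterior shape k = 8.9.

8.9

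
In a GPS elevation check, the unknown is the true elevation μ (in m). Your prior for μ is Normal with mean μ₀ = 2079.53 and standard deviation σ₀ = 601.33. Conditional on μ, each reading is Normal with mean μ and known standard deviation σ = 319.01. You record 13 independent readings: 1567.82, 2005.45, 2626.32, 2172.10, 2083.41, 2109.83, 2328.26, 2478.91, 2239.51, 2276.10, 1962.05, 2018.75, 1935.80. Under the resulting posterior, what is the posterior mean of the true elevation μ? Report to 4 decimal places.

For Normal data with known variance σ², a Normal(μ₀, σ₀²) prior on μ is conjugate. Posterior precision = 1/σ₀² + n/σ²; posterior mean is the precision-weighted average of μ₀ and x̄.
Σxᵢ = 1567.82 + 2005.45 + 2626.32 + 2172.10 + 2083.41 + 2109.83 + 2328.26 + 2478.91 + 2239.51 + 2276.10 + 1962.05 + 2018.75 + 1935.80 = 27804.31, so n·x̄ = 27804.31.
σ₀² = 601.33² = 361597.7689, σ² = 319.01² = 101767.3801; σ² + n·σ₀² = 101767.3801 + 13·361597.7689 = 4802538.3758.
Posterior mean = (μ₀/σ₀² + n·x̄/σ²)/(1/σ₀² + n/σ²) = (σ²·μ₀ + σ₀²·n·x̄)/(σ² + n·σ₀²) = (101767.3801·2079.53 + 361597.7689·27804.31)/4802538.3758 = 10265604781.743312/4802538.3758 = 2137.5373.

2137.5373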